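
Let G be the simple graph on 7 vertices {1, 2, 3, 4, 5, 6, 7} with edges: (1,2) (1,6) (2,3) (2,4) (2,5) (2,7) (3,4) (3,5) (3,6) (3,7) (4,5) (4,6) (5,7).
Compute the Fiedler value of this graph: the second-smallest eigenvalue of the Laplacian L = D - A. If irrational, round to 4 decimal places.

Reading degrees in the order [1, 2, 3, 4, 5, 6, 7] gives [2, 5, 5, 4, 4, 3, 3]; set D = diag(2, 5, 5, 4, 4, 3, 3) and form L = D - A. The smallest Laplacian eigenvalue is always 0. The next one, lambda_2 = 1.6368, measures how hard the graph is to disconnect: larger values mean better connectivity. The eigenvalues sum to 26, which equals trace(L) = 2|E|.

1.6368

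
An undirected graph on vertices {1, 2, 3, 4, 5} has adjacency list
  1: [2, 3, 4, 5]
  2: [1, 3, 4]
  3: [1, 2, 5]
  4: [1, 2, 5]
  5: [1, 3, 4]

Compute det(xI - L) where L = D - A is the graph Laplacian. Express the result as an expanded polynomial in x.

With the vertex order [1, 2, 3, 4, 5], the degrees are [4, 3, 3, 3, 3], giving D = diag(4, 3, 3, 3, 3) and L = D - A. The eigenvalues of L are [0, 3, 3, 5, 5]; the characteristic polynomial is the product of (x - lambda_i), which multiplies out to x^5 - 16x^4 + 94x^3 - 240x^2 + 225x. The coefficient of x^4 equals -trace(L) = -16, matching the sum of degrees. The eigenvalues sum to 16, which equals trace(L) = 2|E|.

x^5 - 16x^4 + 94x^3 - 240x^2 + 225x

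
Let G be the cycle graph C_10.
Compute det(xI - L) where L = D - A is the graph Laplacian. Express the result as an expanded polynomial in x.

The graph has 10 vertices and degree multiset [2, 2, 2, 2, 2, 2, 2, 2, 2, 2]; D is the diagonal matrix of degrees and L = D - A. Computing det(xI - L) by cofactor expansion (or equivalently via sum-over-permutations) gives x^10 - 20x^9 + 170x^8 - 800x^7 + 2275x^6 - 4004x^5 + 4290x^4 - 2640x^3 + 825x^2 - 100x. The coefficient of x^9 equals -trace(L) = -20, matching the sum of degrees. By the matrix-tree theorem the graph has (1/10) * product of the nonzero eigenvalues = 10 spanning trees. The eigenvalues sum to 20, which equals trace(L) = 2|E|.

x^10 - 20x^9 + 170x^8 - 800x^7 + 2275x^6 - 4004x^5 + 4290x^4 - 2640x^3 + 825x^2 - 100x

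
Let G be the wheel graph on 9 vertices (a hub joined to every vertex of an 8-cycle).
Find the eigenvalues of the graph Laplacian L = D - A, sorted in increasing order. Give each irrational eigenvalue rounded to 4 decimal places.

[0, 1.5858, 1.5858, 3, 3, 4.4142, 4.4142, 5, 9]

The graph has 9 vertices and degree multiset [8, 3, 3, 3, 3, 3, 3, 3, 3]; D is the diagonal matrix of degrees and L = D - A. Diagonalising L (or applying a numerical eigensolver to the 9x9 matrix) gives the spectrum above.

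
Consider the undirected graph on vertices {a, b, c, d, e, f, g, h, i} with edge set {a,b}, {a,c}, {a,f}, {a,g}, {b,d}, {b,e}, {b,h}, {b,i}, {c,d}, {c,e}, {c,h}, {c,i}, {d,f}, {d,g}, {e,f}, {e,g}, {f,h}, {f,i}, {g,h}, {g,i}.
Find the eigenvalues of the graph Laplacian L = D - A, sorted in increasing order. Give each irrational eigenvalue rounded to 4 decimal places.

Reading degrees in the order [a, b, c, d, e, f, g, h, i] gives [4, 5, 5, 4, 4, 5, 5, 4, 4]; set D = diag(4, 5, 5, 4, 4, 5, 5, 4, 4) and form L = D - A. Diagonalising L (or applying a numerical eigensolver to the 9x9 matrix) gives the spectrum above. The single zero eigenvalue shows the graph is connected. By the matrix-tree theorem the graph has (1/9) * product of the nonzero eigenvalues = 32000 spanning trees. The eigenvalues sum to 40, which equals trace(L) = 2|E|.

[0, 4, 4, 4, 4, 5, 5, 5, 9]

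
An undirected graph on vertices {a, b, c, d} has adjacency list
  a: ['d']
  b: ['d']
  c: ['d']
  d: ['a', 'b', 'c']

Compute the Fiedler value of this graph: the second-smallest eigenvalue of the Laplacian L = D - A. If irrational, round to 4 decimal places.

1

Reading degrees in the order [a, b, c, d] gives [1, 1, 1, 3]; set D = diag(1, 1, 1, 3) and form L = D - A. The smallest Laplacian eigenvalue is always 0. The next one, lambda_2 = 1, measures how hard the graph is to disconnect: larger values mean better connectivity. By the matrix-tree theorem the graph has (1/4) * product of the nonzero eigenvalues = 1 spanning tree.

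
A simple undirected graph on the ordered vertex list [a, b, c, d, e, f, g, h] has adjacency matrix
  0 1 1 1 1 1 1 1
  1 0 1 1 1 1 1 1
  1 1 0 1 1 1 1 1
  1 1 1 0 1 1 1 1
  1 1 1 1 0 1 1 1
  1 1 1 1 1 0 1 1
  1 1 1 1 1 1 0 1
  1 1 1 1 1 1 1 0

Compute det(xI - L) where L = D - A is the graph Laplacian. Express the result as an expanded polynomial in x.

Each diagonal entry of L is the vertex degree and each off-diagonal entry is -1 where an edge is present, 0 otherwise; in the order [a, b, c, d, e, f, g, h] the diagonal is [7, 7, 7, 7, 7, 7, 7, 7]. The eigenvalues of L are [0, 8, 8, 8, 8, 8, 8, 8]; the characteristic polynomial is the product of (x - lambda_i), which multiplies out to x^8 - 56x^7 + 1344x^6 - 17920x^5 + 143360x^4 - 688128x^3 + 1835008x^2 - 2097152x. Since p(0) = det(-L) = 0, x divides p(x). There is one zero in the spectrum, matching the 1 component. By the matrix-tree theorem the graph has (1/8) * product of the nonzero eigenvalues = 262144 spanning trees.

x^8 - 56x^7 + 1344x^6 - 17920x^5 + 143360x^4 - 688128x^3 + 1835008x^2 - 2097152x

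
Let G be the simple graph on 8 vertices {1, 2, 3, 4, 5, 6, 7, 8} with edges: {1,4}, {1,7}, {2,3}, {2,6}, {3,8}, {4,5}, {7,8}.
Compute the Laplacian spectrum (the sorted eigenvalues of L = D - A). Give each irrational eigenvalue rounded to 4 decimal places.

[0, 0.1522, 0.5858, 1.2346, 2, 2.7654, 3.4142, 3.8478]

With the vertex order [1, 2, 3, 4, 5, 6, 7, 8], the degrees are [2, 2, 2, 2, 1, 1, 2, 2], giving D = diag(2, 2, 2, 2, 1, 1, 2, 2) and L = D - A. L is symmetric positive semidefinite, so every eigenvalue is real and nonnegative. There is one zero in the spectrum, matching the 1 component. The largest eigenvalue, 3.8478, is at most the vertex count 8.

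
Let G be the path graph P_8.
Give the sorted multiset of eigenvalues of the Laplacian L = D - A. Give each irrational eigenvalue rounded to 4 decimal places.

[0, 0.1522, 0.5858, 1.2346, 2, 2.7654, 3.4142, 3.8478]

The graph has 8 vertices and degree multiset [2, 2, 2, 2, 2, 2, 1, 1]; D is the diagonal matrix of degrees and L = D - A. The multiplicity of 0 as a Laplacian eigenvalue equals the number of connected components. The eigenvalues sum to 14, which equals trace(L) = 2|E|.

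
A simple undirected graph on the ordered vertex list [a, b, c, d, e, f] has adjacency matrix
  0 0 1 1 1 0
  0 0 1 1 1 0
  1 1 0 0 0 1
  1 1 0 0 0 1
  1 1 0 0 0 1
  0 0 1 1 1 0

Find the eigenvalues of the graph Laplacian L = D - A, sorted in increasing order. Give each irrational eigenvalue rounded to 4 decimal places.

[0, 3, 3, 3, 3, 6]

Each diagonal entry of L is the vertex degree and each off-diagonal entry is -1 where an edge is present, 0 otherwise; in the order [a, b, c, d, e, f] the diagonal is [3, 3, 3, 3, 3, 3]. The multiplicity of 0 as a Laplacian eigenvalue equals the number of connected components. The eigenvalues sum to 18, which equals trace(L) = 2|E|.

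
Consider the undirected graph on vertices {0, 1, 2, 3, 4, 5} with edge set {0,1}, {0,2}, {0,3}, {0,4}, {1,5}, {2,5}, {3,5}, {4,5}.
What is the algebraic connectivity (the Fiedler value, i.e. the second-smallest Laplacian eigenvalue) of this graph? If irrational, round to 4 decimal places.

Each diagonal entry of L is the vertex degree and each off-diagonal entry is -1 where an edge is present, 0 otherwise; in the order [0, 1, 2, 3, 4, 5] the diagonal is [4, 2, 2, 2, 2, 4]. The sorted Laplacian eigenvalues are [0, 2, 2, 2, 4, 6]; the algebraic connectivity is the second entry, 2. The eigenvalues sum to 16, which equals trace(L) = 2|E|. By the matrix-tree theorem the graph has (1/6) * product of the nonzero eigenvalues = 32 spanning trees.

2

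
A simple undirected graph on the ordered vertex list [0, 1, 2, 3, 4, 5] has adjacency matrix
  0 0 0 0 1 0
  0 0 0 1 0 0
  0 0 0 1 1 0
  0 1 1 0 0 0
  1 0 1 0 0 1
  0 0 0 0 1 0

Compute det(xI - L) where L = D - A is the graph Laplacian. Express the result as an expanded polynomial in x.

x^6 - 10x^5 + 35x^4 - 52x^3 + 32x^2 - 6x

Reading degrees in the order [0, 1, 2, 3, 4, 5] gives [1, 1, 2, 2, 3, 1]; set D = diag(1, 1, 2, 2, 3, 1) and form L = D - A. Computing det(xI - L) by cofactor expansion (or equivalently via sum-over-permutations) gives x^6 - 10x^5 + 35x^4 - 52x^3 + 32x^2 - 6x. Since p(0) = det(-L) = 0, x divides p(x). The eigenvalues sum to 10, which equals trace(L) = 2|E|.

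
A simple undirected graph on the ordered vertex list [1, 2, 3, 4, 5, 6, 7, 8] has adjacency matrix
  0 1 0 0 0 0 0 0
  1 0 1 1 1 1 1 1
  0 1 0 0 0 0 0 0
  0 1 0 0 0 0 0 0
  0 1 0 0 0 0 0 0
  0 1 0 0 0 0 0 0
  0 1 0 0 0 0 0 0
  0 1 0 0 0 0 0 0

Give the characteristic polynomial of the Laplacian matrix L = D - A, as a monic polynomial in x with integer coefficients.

Reading degrees in the order [1, 2, 3, 4, 5, 6, 7, 8] gives [1, 7, 1, 1, 1, 1, 1, 1]; set D = diag(1, 7, 1, 1, 1, 1, 1, 1) and form L = D - A. The eigenvalues of L are [0, 1, 1, 1, 1, 1, 1, 8]; the characteristic polynomial is the product of (x - lambda_i), which multiplies out to x^8 - 14x^7 + 63x^6 - 140x^5 + 175x^4 - 126x^3 + 49x^2 - 8x. Since p(0) = det(-L) = 0, x divides p(x). The eigenvalues sum to 14, which equals trace(L) = 2|E|. There is one zero in the spectrum, matching the 1 component.

x^8 - 14x^7 + 63x^6 - 140x^5 + 175x^4 - 126x^3 + 49x^2 - 8x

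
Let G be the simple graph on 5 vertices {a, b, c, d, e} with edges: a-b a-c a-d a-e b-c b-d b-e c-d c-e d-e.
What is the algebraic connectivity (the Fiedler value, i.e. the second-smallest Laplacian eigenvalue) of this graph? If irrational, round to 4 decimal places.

Reading degrees in the order [a, b, c, d, e] gives [4, 4, 4, 4, 4]; set D = diag(4, 4, 4, 4, 4) and form L = D - A. Computing the eigenvalues of L and sorting gives [0, 5, 5, 5, 5]. The Fiedler value lambda_2 = 5 is strictly positive, so the graph is connected.

5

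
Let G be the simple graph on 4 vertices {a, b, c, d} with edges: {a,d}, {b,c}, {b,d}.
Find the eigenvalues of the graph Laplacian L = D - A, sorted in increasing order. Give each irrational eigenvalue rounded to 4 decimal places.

Each diagonal entry of L is the vertex degree and each off-diagonal entry is -1 where an edge is present, 0 otherwise; in the order [a, b, c, d] the diagonal is [1, 2, 1, 2]. Diagonalising L (or applying a numerical eigensolver to the 4x4 matrix) gives the spectrum above. The single zero eigenvalue shows the graph is connected. The largest eigenvalue, 3.4142, is at most the vertex count 4. The eigenvalues sum to 6, which equals trace(L) = 2|E|.

[0, 0.5858, 2, 3.4142]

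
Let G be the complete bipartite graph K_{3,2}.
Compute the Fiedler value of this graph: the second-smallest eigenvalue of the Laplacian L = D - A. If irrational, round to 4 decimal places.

The graph has 5 vertices and degree multiset [3, 3, 2, 2, 2]; D is the diagonal matrix of degrees and L = D - A. The sorted Laplacian eigenvalues are [0, 2, 2, 3, 5]; the algebraic connectivity is the second entry, 2.

2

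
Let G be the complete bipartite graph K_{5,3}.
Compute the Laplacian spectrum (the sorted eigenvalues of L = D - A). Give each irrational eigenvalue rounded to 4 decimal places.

[0, 3, 3, 3, 3, 5, 5, 8]

The graph has 8 vertices and degree multiset [5, 5, 5, 3, 3, 3, 3, 3]; D is the diagonal matrix of degrees and L = D - A. Diagonalising L (or applying a numerical eigensolver to the 8x8 matrix) gives the spectrum above. There is one zero in the spectrum, matching the 1 component.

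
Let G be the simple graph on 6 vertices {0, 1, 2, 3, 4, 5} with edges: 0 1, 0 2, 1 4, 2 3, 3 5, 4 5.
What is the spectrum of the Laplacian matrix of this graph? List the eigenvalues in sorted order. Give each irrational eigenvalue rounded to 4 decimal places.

[0, 1, 1, 3, 3, 4]

Reading degrees in the order [0, 1, 2, 3, 4, 5] gives [2, 2, 2, 2, 2, 2]; set D = diag(2, 2, 2, 2, 2, 2) and form L = D - A. L is symmetric positive semidefinite, so every eigenvalue is real and nonnegative. There is one zero in the spectrum, matching the 1 component. The eigenvalues sum to 12, which equals trace(L) = 2|E|.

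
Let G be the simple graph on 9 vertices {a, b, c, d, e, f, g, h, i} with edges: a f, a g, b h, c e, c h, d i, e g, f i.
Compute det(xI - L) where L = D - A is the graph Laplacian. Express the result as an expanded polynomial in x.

x^9 - 16x^8 + 105x^7 - 364x^6 + 715x^5 - 792x^4 + 462x^3 - 120x^2 + 9x

Each diagonal entry of L is the vertex degree and each off-diagonal entry is -1 where an edge is present, 0 otherwise; in the order [a, b, c, d, e, f, g, h, i] the diagonal is [2, 1, 2, 1, 2, 2, 2, 2, 2]. Computing det(xI - L) by cofactor expansion (or equivalently via sum-over-permutations) gives x^9 - 16x^8 + 105x^7 - 364x^6 + 715x^5 - 792x^4 + 462x^3 - 120x^2 + 9x. The constant term is 0 because L is singular (the all-ones vector lies in its kernel). There is one zero in the spectrum, matching the 1 component. By the matrix-tree theorem the graph has (1/9) * product of the nonzero eigenvalues = 1 spanning tree.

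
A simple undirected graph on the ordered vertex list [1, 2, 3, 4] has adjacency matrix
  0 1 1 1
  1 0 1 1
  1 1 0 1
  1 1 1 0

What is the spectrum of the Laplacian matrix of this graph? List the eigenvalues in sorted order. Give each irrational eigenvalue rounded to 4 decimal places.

[0, 4, 4, 4]

Each diagonal entry of L is the vertex degree and each off-diagonal entry is -1 where an edge is present, 0 otherwise; in the order [1, 2, 3, 4] the diagonal is [3, 3, 3, 3]. L is symmetric positive semidefinite, so every eigenvalue is real and nonnegative. The largest eigenvalue, 4, is at most the vertex count 4. There is one zero in the spectrum, matching the 1 component.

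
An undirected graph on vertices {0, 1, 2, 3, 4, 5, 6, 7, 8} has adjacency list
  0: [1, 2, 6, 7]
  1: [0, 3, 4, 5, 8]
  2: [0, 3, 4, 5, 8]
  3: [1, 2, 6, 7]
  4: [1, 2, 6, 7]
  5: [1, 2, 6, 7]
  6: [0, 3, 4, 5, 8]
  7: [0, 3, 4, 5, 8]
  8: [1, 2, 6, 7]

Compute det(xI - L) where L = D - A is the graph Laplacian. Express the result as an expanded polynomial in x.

x^9 - 40x^8 + 690x^7 - 6720x^6 + 40485x^5 - 154704x^4 + 366560x^3 - 492800x^2 + 288000x

Reading degrees in the order [0, 1, 2, 3, 4, 5, 6, 7, 8] gives [4, 5, 5, 4, 4, 4, 5, 5, 4]; set D = diag(4, 5, 5, 4, 4, 4, 5, 5, 4) and form L = D - A. L has integer entries, so p(x) = det(xI - L) has integer coefficients. Expanding the determinant yields x^9 - 40x^8 + 690x^7 - 6720x^6 + 40485x^5 - 154704x^4 + 366560x^3 - 492800x^2 + 288000x. The coefficient of x^8 equals -trace(L) = -40, matching the sum of degrees. The eigenvalues sum to 40, which equals trace(L) = 2|E|.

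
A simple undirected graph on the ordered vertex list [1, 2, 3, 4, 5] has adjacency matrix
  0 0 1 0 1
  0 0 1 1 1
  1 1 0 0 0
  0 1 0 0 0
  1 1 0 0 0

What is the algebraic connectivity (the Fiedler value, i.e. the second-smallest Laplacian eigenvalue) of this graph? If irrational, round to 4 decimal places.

0.8299

With the vertex order [1, 2, 3, 4, 5], the degrees are [2, 3, 2, 1, 2], giving D = diag(2, 3, 2, 1, 2) and L = D - A. The smallest Laplacian eigenvalue is always 0. The next one, lambda_2 = 0.8299, measures how hard the graph is to disconnect: larger values mean better connectivity.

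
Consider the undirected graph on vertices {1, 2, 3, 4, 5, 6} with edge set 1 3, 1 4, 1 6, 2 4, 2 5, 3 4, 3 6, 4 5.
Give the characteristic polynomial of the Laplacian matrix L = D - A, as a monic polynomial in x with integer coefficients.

x^6 - 16x^5 + 97x^4 - 274x^3 + 348x^2 - 144x

Reading degrees in the order [1, 2, 3, 4, 5, 6] gives [3, 2, 3, 4, 2, 2]; set D = diag(3, 2, 3, 4, 2, 2) and form L = D - A. L has integer entries, so p(x) = det(xI - L) has integer coefficients. Expanding the determinant yields x^6 - 16x^5 + 97x^4 - 274x^3 + 348x^2 - 144x. The coefficient of x^5 equals -trace(L) = -16, matching the sum of degrees. There is one zero in the spectrum, matching the 1 component.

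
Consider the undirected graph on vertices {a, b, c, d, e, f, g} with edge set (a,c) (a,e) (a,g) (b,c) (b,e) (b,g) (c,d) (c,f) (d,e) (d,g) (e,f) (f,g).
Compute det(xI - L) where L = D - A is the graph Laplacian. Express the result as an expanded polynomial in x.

Each diagonal entry of L is the vertex degree and each off-diagonal entry is -1 where an edge is present, 0 otherwise; in the order [a, b, c, d, e, f, g] the diagonal is [3, 3, 4, 3, 4, 3, 4]. The eigenvalues of L are [0, 3, 3, 3, 4, 4, 7]; the characteristic polynomial is the product of (x - lambda_i), which multiplies out to x^7 - 24x^6 + 234x^5 - 1192x^4 + 3357x^3 - 4968x^2 + 3024x. Since p(0) = det(-L) = 0, x divides p(x).

x^7 - 24x^6 + 234x^5 - 1192x^4 + 3357x^3 - 4968x^2 + 3024x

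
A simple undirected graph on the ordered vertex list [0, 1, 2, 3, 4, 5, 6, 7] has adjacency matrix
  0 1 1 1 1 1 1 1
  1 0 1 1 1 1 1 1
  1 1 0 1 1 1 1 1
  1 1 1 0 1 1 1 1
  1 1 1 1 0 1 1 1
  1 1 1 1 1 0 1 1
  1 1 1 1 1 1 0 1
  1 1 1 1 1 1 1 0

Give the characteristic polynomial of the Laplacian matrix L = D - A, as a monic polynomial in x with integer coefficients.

Each diagonal entry of L is the vertex degree and each off-diagonal entry is -1 where an edge is present, 0 otherwise; in the order [0, 1, 2, 3, 4, 5, 6, 7] the diagonal is [7, 7, 7, 7, 7, 7, 7, 7]. Computing det(xI - L) by cofactor expansion (or equivalently via sum-over-permutations) gives x^8 - 56x^7 + 1344x^6 - 17920x^5 + 143360x^4 - 688128x^3 + 1835008x^2 - 2097152x. The constant term is 0 because L is singular (the all-ones vector lies in its kernel). There is one zero in the spectrum, matching the 1 component.

x^8 - 56x^7 + 1344x^6 - 17920x^5 + 143360x^4 - 688128x^3 + 1835008x^2 - 2097152x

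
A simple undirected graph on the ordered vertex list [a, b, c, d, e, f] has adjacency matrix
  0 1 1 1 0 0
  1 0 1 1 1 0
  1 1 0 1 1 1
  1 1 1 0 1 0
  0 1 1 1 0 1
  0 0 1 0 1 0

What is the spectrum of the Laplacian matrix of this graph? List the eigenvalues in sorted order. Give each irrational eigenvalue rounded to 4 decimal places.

With the vertex order [a, b, c, d, e, f], the degrees are [3, 4, 5, 4, 4, 2], giving D = diag(3, 4, 5, 4, 4, 2) and L = D - A. Diagonalising L (or applying a numerical eigensolver to the 6x6 matrix) gives the spectrum above. The single zero eigenvalue shows the graph is connected.

[0, 1.8299, 3.6889, 5, 5.4812, 6]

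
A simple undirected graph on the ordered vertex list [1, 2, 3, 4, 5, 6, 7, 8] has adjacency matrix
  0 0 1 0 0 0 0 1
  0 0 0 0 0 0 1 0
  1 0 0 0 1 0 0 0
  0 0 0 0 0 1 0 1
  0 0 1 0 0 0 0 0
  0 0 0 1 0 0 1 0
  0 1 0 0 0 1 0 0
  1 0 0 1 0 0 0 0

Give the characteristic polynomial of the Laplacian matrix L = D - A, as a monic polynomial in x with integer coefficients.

x^8 - 14x^7 + 78x^6 - 220x^5 + 330x^4 - 252x^3 + 84x^2 - 8x

Each diagonal entry of L is the vertex degree and each off-diagonal entry is -1 where an edge is present, 0 otherwise; in the order [1, 2, 3, 4, 5, 6, 7, 8] the diagonal is [2, 1, 2, 2, 1, 2, 2, 2]. Computing det(xI - L) by cofactor expansion (or equivalently via sum-over-permutations) gives x^8 - 14x^7 + 78x^6 - 220x^5 + 330x^4 - 252x^3 + 84x^2 - 8x. Since p(0) = det(-L) = 0, x divides p(x). There is one zero in the spectrum, matching the 1 component.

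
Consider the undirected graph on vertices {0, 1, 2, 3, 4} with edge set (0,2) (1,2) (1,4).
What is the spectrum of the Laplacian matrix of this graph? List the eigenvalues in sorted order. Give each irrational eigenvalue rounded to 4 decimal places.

Each diagonal entry of L is the vertex degree and each off-diagonal entry is -1 where an edge is present, 0 otherwise; in the order [0, 1, 2, 3, 4] the diagonal is [1, 2, 2, 0, 1]. Since every row of L sums to 0, the all-ones vector is in the kernel and 0 is an eigenvalue. The 2 zero eigenvalues correspond to the 2 connected components. The largest eigenvalue, 3.4142, is at most the vertex count 5.

[0, 0, 0.5858, 2, 3.4142]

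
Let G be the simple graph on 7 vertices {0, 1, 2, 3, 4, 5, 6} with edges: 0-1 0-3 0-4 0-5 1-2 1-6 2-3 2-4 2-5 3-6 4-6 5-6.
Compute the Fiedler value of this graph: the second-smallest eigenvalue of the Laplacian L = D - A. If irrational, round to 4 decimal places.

3

Each diagonal entry of L is the vertex degree and each off-diagonal entry is -1 where an edge is present, 0 otherwise; in the order [0, 1, 2, 3, 4, 5, 6] the diagonal is [4, 3, 4, 3, 3, 3, 4]. The smallest Laplacian eigenvalue is always 0. The next one, lambda_2 = 3, measures how hard the graph is to disconnect: larger values mean better connectivity. By the matrix-tree theorem the graph has (1/7) * product of the nonzero eigenvalues = 432 spanning trees.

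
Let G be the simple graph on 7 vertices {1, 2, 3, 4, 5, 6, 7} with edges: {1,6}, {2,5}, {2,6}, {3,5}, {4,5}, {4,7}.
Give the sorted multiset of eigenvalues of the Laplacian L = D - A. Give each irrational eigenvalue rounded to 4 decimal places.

[0, 0.2603, 0.6262, 1.4055, 2.2742, 3.0996, 4.3342]

With the vertex order [1, 2, 3, 4, 5, 6, 7], the degrees are [1, 2, 1, 2, 3, 2, 1], giving D = diag(1, 2, 1, 2, 3, 2, 1) and L = D - A. Since every row of L sums to 0, the all-ones vector is in the kernel and 0 is an eigenvalue. The largest eigenvalue, 4.3342, is at most the vertex count 7.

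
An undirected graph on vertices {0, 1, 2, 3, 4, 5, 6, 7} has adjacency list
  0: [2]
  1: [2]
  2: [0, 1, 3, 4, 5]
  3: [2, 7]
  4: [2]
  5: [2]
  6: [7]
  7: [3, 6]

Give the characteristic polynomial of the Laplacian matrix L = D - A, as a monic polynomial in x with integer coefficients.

With the vertex order [0, 1, 2, 3, 4, 5, 6, 7], the degrees are [1, 1, 5, 2, 1, 1, 1, 2], giving D = diag(1, 1, 5, 2, 1, 1, 1, 2) and L = D - A. Computing det(xI - L) by cofactor expansion (or equivalently via sum-over-permutations) gives x^8 - 14x^7 + 72x^6 - 180x^5 + 241x^4 - 174x^3 + 62x^2 - 8x. Since p(0) = det(-L) = 0, x divides p(x).

x^8 - 14x^7 + 72x^6 - 180x^5 + 241x^4 - 174x^3 + 62x^2 - 8x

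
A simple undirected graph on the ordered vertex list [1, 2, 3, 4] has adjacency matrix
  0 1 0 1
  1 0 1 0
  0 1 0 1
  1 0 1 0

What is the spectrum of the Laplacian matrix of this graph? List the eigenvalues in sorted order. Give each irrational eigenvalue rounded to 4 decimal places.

[0, 2, 2, 4]

Reading degrees in the order [1, 2, 3, 4] gives [2, 2, 2, 2]; set D = diag(2, 2, 2, 2) and form L = D - A. The multiplicity of 0 as a Laplacian eigenvalue equals the number of connected components. The single zero eigenvalue shows the graph is connected. There is one zero in the spectrum, matching the 1 component.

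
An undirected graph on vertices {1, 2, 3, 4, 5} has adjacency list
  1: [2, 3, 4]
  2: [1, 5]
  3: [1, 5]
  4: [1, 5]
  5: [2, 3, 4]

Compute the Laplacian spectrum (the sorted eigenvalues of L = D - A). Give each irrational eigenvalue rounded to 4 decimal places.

[0, 2, 2, 3, 5]

Each diagonal entry of L is the vertex degree and each off-diagonal entry is -1 where an edge is present, 0 otherwise; in the order [1, 2, 3, 4, 5] the diagonal is [3, 2, 2, 2, 3]. Since every row of L sums to 0, the all-ones vector is in the kernel and 0 is an eigenvalue. The single zero eigenvalue shows the graph is connected. The largest eigenvalue, 5, is at most the vertex count 5.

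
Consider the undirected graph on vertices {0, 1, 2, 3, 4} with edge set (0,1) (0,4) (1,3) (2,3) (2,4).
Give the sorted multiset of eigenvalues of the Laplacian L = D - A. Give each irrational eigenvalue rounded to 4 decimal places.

Reading degrees in the order [0, 1, 2, 3, 4] gives [2, 2, 2, 2, 2]; set D = diag(2, 2, 2, 2, 2) and form L = D - A. L is symmetric positive semidefinite, so every eigenvalue is real and nonnegative.

[0, 1.3820, 1.3820, 3.6180, 3.6180]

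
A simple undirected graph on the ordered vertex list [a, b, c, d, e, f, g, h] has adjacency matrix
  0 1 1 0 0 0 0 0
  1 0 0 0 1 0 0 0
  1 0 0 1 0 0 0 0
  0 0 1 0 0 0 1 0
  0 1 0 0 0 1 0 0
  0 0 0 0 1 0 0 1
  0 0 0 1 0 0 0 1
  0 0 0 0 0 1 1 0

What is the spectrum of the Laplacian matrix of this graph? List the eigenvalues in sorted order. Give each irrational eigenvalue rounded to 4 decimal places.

Reading degrees in the order [a, b, c, d, e, f, g, h] gives [2, 2, 2, 2, 2, 2, 2, 2]; set D = diag(2, 2, 2, 2, 2, 2, 2, 2) and form L = D - A. Diagonalising L (or applying a numerical eigensolver to the 8x8 matrix) gives the spectrum above.

[0, 0.5858, 0.5858, 2, 2, 3.4142, 3.4142, 4]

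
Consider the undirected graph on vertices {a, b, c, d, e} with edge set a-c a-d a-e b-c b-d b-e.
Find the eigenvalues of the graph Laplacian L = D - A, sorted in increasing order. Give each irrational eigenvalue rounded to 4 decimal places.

[0, 2, 2, 3, 5]

Each diagonal entry of L is the vertex degree and each off-diagonal entry is -1 where an edge is present, 0 otherwise; in the order [a, b, c, d, e] the diagonal is [3, 3, 2, 2, 2]. Since every row of L sums to 0, the all-ones vector is in the kernel and 0 is an eigenvalue. The single zero eigenvalue shows the graph is connected. By the matrix-tree theorem the graph has (1/5) * product of the nonzero eigenvalues = 12 spanning trees. The largest eigenvalue, 5, is at most the vertex count 5.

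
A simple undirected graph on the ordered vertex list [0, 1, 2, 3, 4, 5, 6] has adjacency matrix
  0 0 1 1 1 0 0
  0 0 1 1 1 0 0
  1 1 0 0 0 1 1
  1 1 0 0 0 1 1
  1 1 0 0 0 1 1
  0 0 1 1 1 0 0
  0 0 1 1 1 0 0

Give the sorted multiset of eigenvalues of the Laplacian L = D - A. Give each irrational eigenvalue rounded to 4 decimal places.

Each diagonal entry of L is the vertex degree and each off-diagonal entry is -1 where an edge is present, 0 otherwise; in the order [0, 1, 2, 3, 4, 5, 6] the diagonal is [3, 3, 4, 4, 4, 3, 3]. L is symmetric positive semidefinite, so every eigenvalue is real and nonnegative. The eigenvalues sum to 24, which equals trace(L) = 2|E|. The largest eigenvalue, 7, is at most the vertex count 7.

[0, 3, 3, 3, 4, 4, 7]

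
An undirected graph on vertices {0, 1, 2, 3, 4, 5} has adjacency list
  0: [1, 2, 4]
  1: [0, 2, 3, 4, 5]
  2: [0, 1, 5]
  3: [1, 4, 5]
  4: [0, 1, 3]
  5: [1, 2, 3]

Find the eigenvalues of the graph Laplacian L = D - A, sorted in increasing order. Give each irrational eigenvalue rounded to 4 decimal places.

[0, 2.3820, 2.3820, 4.6180, 4.6180, 6]

With the vertex order [0, 1, 2, 3, 4, 5], the degrees are [3, 5, 3, 3, 3, 3], giving D = diag(3, 5, 3, 3, 3, 3) and L = D - A. The multiplicity of 0 as a Laplacian eigenvalue equals the number of connected components. The single zero eigenvalue shows the graph is connected. The largest eigenvalue, 6, is at most the vertex count 6. There is one zero in the spectrum, matching the 1 component.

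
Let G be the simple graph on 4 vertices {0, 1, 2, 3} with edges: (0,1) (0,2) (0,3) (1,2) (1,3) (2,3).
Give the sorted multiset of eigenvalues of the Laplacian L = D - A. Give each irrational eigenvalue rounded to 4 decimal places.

Each diagonal entry of L is the vertex degree and each off-diagonal entry is -1 where an edge is present, 0 otherwise; in the order [0, 1, 2, 3] the diagonal is [3, 3, 3, 3]. Diagonalising L (or applying a numerical eigensolver to the 4x4 matrix) gives the spectrum above.

[0, 4, 4, 4]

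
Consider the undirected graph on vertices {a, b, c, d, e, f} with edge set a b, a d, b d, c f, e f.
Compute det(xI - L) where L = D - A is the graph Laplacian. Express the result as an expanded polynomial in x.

Reading degrees in the order [a, b, c, d, e, f] gives [2, 2, 1, 2, 1, 2]; set D = diag(2, 2, 1, 2, 1, 2) and form L = D - A. L has integer entries, so p(x) = det(xI - L) has integer coefficients. Expanding the determinant yields x^6 - 10x^5 + 36x^4 - 54x^3 + 27x^2. The coefficient of x^5 equals -trace(L) = -10, matching the sum of degrees. The eigenvalues sum to 10, which equals trace(L) = 2|E|.

x^6 - 10x^5 + 36x^4 - 54x^3 + 27x^2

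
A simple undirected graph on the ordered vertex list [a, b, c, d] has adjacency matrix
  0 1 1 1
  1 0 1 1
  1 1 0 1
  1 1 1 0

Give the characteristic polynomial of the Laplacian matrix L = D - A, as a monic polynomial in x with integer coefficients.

x^4 - 12x^3 + 48x^2 - 64x

With the vertex order [a, b, c, d], the degrees are [3, 3, 3, 3], giving D = diag(3, 3, 3, 3) and L = D - A. L has integer entries, so p(x) = det(xI - L) has integer coefficients. Expanding the determinant yields x^4 - 12x^3 + 48x^2 - 64x. The constant term is 0 because L is singular (the all-ones vector lies in its kernel).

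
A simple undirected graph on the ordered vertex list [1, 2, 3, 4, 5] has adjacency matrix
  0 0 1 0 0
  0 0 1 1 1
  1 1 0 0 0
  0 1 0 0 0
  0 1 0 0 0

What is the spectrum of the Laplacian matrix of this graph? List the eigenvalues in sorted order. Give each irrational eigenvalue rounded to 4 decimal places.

Each diagonal entry of L is the vertex degree and each off-diagonal entry is -1 where an edge is present, 0 otherwise; in the order [1, 2, 3, 4, 5] the diagonal is [1, 3, 2, 1, 1]. The multiplicity of 0 as a Laplacian eigenvalue equals the number of connected components. The single zero eigenvalue shows the graph is connected. By the matrix-tree theorem the graph has (1/5) * product of the nonzero eigenvalues = 1 spanning tree.

[0, 0.5188, 1, 2.3111, 4.1701]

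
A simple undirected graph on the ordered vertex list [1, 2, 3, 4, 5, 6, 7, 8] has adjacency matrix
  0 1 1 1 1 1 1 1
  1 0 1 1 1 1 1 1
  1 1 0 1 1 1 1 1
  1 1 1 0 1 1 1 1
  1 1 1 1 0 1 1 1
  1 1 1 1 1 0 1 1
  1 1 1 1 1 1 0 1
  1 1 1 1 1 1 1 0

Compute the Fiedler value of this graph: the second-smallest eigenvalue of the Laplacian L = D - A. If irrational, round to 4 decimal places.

Each diagonal entry of L is the vertex degree and each off-diagonal entry is -1 where an edge is present, 0 otherwise; in the order [1, 2, 3, 4, 5, 6, 7, 8] the diagonal is [7, 7, 7, 7, 7, 7, 7, 7]. The sorted Laplacian eigenvalues are [0, 8, 8, 8, 8, 8, 8, 8]; the algebraic connectivity is the second entry, 8. The eigenvalues sum to 56, which equals trace(L) = 2|E|.

8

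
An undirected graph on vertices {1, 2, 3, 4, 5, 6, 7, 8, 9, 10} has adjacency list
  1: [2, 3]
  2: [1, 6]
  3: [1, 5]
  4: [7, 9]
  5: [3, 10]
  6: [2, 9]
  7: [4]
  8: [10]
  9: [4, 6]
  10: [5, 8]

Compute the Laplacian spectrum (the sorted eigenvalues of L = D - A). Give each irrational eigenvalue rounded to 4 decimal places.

[0, 0.0979, 0.3820, 0.8244, 1.3820, 2, 2.6180, 3.1756, 3.6180, 3.9021]

With the vertex order [1, 2, 3, 4, 5, 6, 7, 8, 9, 10], the degrees are [2, 2, 2, 2, 2, 2, 1, 1, 2, 2], giving D = diag(2, 2, 2, 2, 2, 2, 1, 1, 2, 2) and L = D - A. L is symmetric positive semidefinite, so every eigenvalue is real and nonnegative. The single zero eigenvalue shows the graph is connected. There is one zero in the spectrum, matching the 1 component.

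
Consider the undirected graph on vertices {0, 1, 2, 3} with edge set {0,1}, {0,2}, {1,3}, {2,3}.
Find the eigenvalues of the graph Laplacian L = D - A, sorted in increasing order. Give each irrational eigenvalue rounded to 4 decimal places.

Reading degrees in the order [0, 1, 2, 3] gives [2, 2, 2, 2]; set D = diag(2, 2, 2, 2) and form L = D - A. The multiplicity of 0 as a Laplacian eigenvalue equals the number of connected components. The largest eigenvalue, 4, is at most the vertex count 4. By the matrix-tree theorem the graph has (1/4) * product of the nonzero eigenvalues = 4 spanning trees.

[0, 2, 2, 4]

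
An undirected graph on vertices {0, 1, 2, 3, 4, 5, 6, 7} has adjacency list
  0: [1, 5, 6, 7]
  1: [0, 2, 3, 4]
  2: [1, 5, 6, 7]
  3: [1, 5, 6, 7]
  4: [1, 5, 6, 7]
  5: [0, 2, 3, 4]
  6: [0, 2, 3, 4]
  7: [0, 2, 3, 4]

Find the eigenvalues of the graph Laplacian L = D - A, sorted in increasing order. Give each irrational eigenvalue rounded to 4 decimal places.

[0, 4, 4, 4, 4, 4, 4, 8]

Reading degrees in the order [0, 1, 2, 3, 4, 5, 6, 7] gives [4, 4, 4, 4, 4, 4, 4, 4]; set D = diag(4, 4, 4, 4, 4, 4, 4, 4) and form L = D - A. The multiplicity of 0 as a Laplacian eigenvalue equals the number of connected components. The largest eigenvalue, 8, is at most the vertex count 8.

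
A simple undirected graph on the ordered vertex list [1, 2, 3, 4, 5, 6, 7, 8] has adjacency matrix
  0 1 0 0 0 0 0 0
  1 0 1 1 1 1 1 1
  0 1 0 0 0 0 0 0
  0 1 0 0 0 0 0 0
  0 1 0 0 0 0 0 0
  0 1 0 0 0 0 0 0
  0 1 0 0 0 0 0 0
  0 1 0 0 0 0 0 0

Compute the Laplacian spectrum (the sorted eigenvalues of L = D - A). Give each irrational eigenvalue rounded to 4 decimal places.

Each diagonal entry of L is the vertex degree and each off-diagonal entry is -1 where an edge is present, 0 otherwise; in the order [1, 2, 3, 4, 5, 6, 7, 8] the diagonal is [1, 7, 1, 1, 1, 1, 1, 1]. Diagonalising L (or applying a numerical eigensolver to the 8x8 matrix) gives the spectrum above. The single zero eigenvalue shows the graph is connected.

[0, 1, 1, 1, 1, 1, 1, 8]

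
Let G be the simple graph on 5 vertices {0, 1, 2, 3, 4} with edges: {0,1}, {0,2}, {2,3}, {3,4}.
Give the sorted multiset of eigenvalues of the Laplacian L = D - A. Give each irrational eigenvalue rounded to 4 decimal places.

[0, 0.3820, 1.3820, 2.6180, 3.6180]

With the vertex order [0, 1, 2, 3, 4], the degrees are [2, 1, 2, 2, 1], giving D = diag(2, 1, 2, 2, 1) and L = D - A. Since every row of L sums to 0, the all-ones vector is in the kernel and 0 is an eigenvalue. The single zero eigenvalue shows the graph is connected. The eigenvalues sum to 8, which equals trace(L) = 2|E|.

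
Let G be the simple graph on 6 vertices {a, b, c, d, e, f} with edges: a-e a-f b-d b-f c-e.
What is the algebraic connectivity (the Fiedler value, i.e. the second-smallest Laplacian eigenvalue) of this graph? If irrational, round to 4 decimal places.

0.2679

Each diagonal entry of L is the vertex degree and each off-diagonal entry is -1 where an edge is present, 0 otherwise; in the order [a, b, c, d, e, f] the diagonal is [2, 2, 1, 1, 2, 2]. The sorted Laplacian eigenvalues are [0, 0.2679, 1, 2, 3, 3.7321]; the algebraic connectivity is the second entry, 0.2679. The largest eigenvalue, 3.7321, is at most the vertex count 6.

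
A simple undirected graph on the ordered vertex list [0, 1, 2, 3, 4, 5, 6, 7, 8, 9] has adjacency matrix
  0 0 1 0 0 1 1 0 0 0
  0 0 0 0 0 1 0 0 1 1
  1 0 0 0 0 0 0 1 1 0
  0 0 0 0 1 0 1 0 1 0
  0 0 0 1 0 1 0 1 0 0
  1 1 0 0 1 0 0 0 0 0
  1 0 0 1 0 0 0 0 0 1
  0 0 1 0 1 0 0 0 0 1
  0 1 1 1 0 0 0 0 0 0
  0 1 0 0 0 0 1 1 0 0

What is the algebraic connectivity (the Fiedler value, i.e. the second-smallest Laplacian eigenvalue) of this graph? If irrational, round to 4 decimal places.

2

Reading degrees in the order [0, 1, 2, 3, 4, 5, 6, 7, 8, 9] gives [3, 3, 3, 3, 3, 3, 3, 3, 3, 3]; set D = diag(3, 3, 3, 3, 3, 3, 3, 3, 3, 3) and form L = D - A. The smallest Laplacian eigenvalue is always 0. The next one, lambda_2 = 2, measures how hard the graph is to disconnect: larger values mean better connectivity.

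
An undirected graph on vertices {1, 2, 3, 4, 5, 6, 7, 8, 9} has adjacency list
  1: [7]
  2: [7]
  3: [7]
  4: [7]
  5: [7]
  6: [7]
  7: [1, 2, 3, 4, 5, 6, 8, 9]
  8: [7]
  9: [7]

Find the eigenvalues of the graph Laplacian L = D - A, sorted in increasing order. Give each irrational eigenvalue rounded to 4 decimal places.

Each diagonal entry of L is the vertex degree and each off-diagonal entry is -1 where an edge is present, 0 otherwise; in the order [1, 2, 3, 4, 5, 6, 7, 8, 9] the diagonal is [1, 1, 1, 1, 1, 1, 8, 1, 1]. The multiplicity of 0 as a Laplacian eigenvalue equals the number of connected components. The single zero eigenvalue shows the graph is connected. By the matrix-tree theorem the graph has (1/9) * product of the nonzero eigenvalues = 1 spanning tree.

[0, 1, 1, 1, 1, 1, 1, 1, 9]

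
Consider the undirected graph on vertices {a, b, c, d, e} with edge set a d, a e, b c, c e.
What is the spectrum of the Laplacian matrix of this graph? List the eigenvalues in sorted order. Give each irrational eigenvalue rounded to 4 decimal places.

Reading degrees in the order [a, b, c, d, e] gives [2, 1, 2, 1, 2]; set D = diag(2, 1, 2, 1, 2) and form L = D - A. The multiplicity of 0 as a Laplacian eigenvalue equals the number of connected components. The single zero eigenvalue shows the graph is connected. The largest eigenvalue, 3.6180, is at most the vertex count 5. There is one zero in the spectrum, matching the 1 component.

[0, 0.3820, 1.3820, 2.6180, 3.6180]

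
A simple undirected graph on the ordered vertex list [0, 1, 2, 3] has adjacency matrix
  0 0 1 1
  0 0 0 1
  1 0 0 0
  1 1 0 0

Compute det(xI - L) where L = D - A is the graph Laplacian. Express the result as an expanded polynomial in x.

Each diagonal entry of L is the vertex degree and each off-diagonal entry is -1 where an edge is present, 0 otherwise; in the order [0, 1, 2, 3] the diagonal is [2, 1, 1, 2]. L has integer entries, so p(x) = det(xI - L) has integer coefficients. Expanding the determinant yields x^4 - 6x^3 + 10x^2 - 4x. The constant term is 0 because L is singular (the all-ones vector lies in its kernel). The largest eigenvalue, 3.4142, is at most the vertex count 4.

x^4 - 6x^3 + 10x^2 - 4x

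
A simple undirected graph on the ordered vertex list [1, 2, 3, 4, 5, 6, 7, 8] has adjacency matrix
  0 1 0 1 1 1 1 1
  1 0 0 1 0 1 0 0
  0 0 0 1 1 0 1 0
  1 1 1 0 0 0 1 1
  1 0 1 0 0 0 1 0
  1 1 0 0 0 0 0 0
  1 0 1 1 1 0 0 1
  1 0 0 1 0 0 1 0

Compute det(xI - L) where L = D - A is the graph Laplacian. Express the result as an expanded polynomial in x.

x^8 - 30x^7 + 372x^6 - 2462x^5 + 9351x^4 - 20272x^3 + 23048x^2 - 10472x

Reading degrees in the order [1, 2, 3, 4, 5, 6, 7, 8] gives [6, 3, 3, 5, 3, 2, 5, 3]; set D = diag(6, 3, 3, 5, 3, 2, 5, 3) and form L = D - A. L has integer entries, so p(x) = det(xI - L) has integer coefficients. Expanding the determinant yields x^8 - 30x^7 + 372x^6 - 2462x^5 + 9351x^4 - 20272x^3 + 23048x^2 - 10472x. The coefficient of x^7 equals -trace(L) = -30, matching the sum of degrees. There is one zero in the spectrum, matching the 1 component.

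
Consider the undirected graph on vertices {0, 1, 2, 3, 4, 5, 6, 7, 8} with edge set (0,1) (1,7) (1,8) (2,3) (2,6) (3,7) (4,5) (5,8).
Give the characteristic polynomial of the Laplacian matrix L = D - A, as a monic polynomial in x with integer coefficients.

Each diagonal entry of L is the vertex degree and each off-diagonal entry is -1 where an edge is present, 0 otherwise; in the order [0, 1, 2, 3, 4, 5, 6, 7, 8] the diagonal is [1, 3, 2, 2, 1, 2, 1, 2, 2]. Computing det(xI - L) by cofactor expansion (or equivalently via sum-over-permutations) gives x^9 - 16x^8 + 104x^7 - 354x^6 + 678x^5 - 730x^4 + 416x^3 - 108x^2 + 9x. The constant term is 0 because L is singular (the all-ones vector lies in its kernel).

x^9 - 16x^8 + 104x^7 - 354x^6 + 678x^5 - 730x^4 + 416x^3 - 108x^2 + 9x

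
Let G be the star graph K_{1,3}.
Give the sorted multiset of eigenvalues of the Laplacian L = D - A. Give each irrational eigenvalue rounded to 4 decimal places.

The graph has 4 vertices and degree multiset [3, 1, 1, 1]; D is the diagonal matrix of degrees and L = D - A. Since every row of L sums to 0, the all-ones vector is in the kernel and 0 is an eigenvalue. The single zero eigenvalue shows the graph is connected. The eigenvalues sum to 6, which equals trace(L) = 2|E|.

[0, 1, 1, 4]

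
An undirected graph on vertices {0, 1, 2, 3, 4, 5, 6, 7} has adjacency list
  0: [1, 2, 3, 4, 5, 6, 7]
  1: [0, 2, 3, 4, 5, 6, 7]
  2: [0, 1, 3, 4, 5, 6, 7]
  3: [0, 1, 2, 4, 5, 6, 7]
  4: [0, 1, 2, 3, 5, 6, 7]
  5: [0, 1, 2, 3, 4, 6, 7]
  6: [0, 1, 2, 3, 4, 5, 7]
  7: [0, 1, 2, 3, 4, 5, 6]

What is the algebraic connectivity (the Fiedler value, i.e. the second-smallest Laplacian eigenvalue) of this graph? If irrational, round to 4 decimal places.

With the vertex order [0, 1, 2, 3, 4, 5, 6, 7], the degrees are [7, 7, 7, 7, 7, 7, 7, 7], giving D = diag(7, 7, 7, 7, 7, 7, 7, 7) and L = D - A. The smallest Laplacian eigenvalue is always 0. The next one, lambda_2 = 8, measures how hard the graph is to disconnect: larger values mean better connectivity. There is one zero in the spectrum, matching the 1 component.

8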